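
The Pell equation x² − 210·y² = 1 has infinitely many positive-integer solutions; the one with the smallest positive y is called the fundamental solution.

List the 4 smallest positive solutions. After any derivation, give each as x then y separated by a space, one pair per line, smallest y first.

√210 → a₀=14, period (2,28); ℓ=2 even so k=1
step 0: (14, 1)  from 14·(1,0) + (0,1)
step 1: (29, 2)  from 2·(14,1) + (1,0)
(x₁, y₁) = (29, 2);  29² − 210·2² = 1 ✓
(x_2, y_2) = (29·29 + 210·2·2, 29·2 + 2·29) = (1681, 116)
(x_3, y_3) = (29·1681 + 210·2·116, 29·116 + 2·1681) = (97469, 6726)
(x_4, y_4) = (29·97469 + 210·2·6726, 29·6726 + 2·97469) = (5651521, 389992)

29 2
1681 116
97469 6726
5651521 389992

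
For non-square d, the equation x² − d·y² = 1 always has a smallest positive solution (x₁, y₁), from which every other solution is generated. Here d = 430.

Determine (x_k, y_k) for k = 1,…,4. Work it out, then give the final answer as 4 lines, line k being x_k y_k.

2862251 138030
16384961574001 790153011060
93795745300289010251 4523232492118854090
536933931562978654798296001 25893253447598574322902120

√430 → a₀=20, period (1,2,1,3,1,…,2,1,40); ℓ=14 even so k=13
step 0: (20, 1)  from 20·(1,0) + (0,1)
step 1: (21, 1)  from 1·(20,1) + (1,0)
…
step 4: (311, 15)  from 3·(83,4) + (62,3)
…
step 7: (21794, 1051)  from 8·(2675,129) + (394,19)
step 8: (133439, 6435)  from 6·(21794,1051) + (2675,129)
…
step 11: (754371, 36379)  from 1·(599138,28893) + (155233,7486)
step 12: (2107880, 101651)  from 2·(754371,36379) + (599138,28893)
step 13: (2862251, 138030)  from 1·(2107880,101651) + (754371,36379)
→ (2862251, 138030).  Check: 2862251²=8192480787001, 430·138030²=8192480787000, difference 1.
(x_2, y_2) = (2862251·2862251 + 430·138030·138030, 2862251·138030 + 138030·2862251) = (16384961574001, 790153011060)
(x_3, y_3) = (2862251·16384961574001 + 430·138030·790153011060, 2862251·790153011060 + 138030·16384961574001) = (93795745300289010251, 4523232492118854090)
(x_4, y_4) = (2862251·93795745300289010251 + 430·138030·4523232492118854090, 2862251·4523232492118854090 + 138030·93795745300289010251) = (536933931562978654798296001, 25893253447598574322902120)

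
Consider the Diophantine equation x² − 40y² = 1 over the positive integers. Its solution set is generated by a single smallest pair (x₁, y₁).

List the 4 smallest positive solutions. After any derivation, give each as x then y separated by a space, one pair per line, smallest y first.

√40 → a₀=6, period (3,12); ℓ=2 even so k=1
i=0: a=6 ⇒ p=6, q=1
i=1: a=3 ⇒ p=19, q=3
→ (19, 3).  Check: 19²=361, 40·3²=360, difference 1.
k=2:  x_2 = 19·19+40·3·3 = 721,  y_2 = 19·3+3·19 = 114
k=3:  x_3 = 19·721+40·3·114 = 27379,  y_3 = 19·114+3·721 = 4329
k=4:  x_4 = 19·27379+40·3·4329 = 1039681,  y_4 = 19·4329+3·27379 = 164388

19 3
721 114
27379 4329
1039681 164388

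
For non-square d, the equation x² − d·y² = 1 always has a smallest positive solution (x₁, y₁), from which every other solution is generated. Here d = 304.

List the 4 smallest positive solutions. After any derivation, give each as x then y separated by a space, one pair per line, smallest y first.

d=304: √d = [17; 2,3,2,1,1,1,1,1,2,3,2,34] (ℓ=12, even), read p_11/q_11
k=0  a_k=17  p_k/q_k = 17/1
k=1  a_k=2  p_k/q_k = 35/2
k=2  a_k=3  p_k/q_k = 122/7
k=3  a_k=2  p_k/q_k = 279/16
k=4  a_k=1  p_k/q_k = 401/23
k=5  a_k=1  p_k/q_k = 680/39
…
k=8  a_k=1  p_k/q_k = 2842/163
…
k=10  a_k=3  p_k/q_k = 25177/1444
k=11  a_k=2  p_k/q_k = 57799/3315
fundamental: x₁=57799, y₁=3315  (since 3340724401 − 304·10989225 = 1)
(57799+3315√304)^2 = 6681448801 + 383207370√304
(57799+3315√304)^3 = 772362118440199 + 44298005553945√304
(57799+3315√304)^4 = 89283516160768675201 + 5120760845641726740√304

57799 3315
6681448801 383207370
772362118440199 44298005553945
89283516160768675201 5120760845641726740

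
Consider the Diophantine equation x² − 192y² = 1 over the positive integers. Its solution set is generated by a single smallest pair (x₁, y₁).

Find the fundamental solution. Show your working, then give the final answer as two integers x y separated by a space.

97 7

√192 = [13; 1,5,1,26, …], period ℓ=4 (even) → k=3
k=0  a_k=13  p_k/q_k = 13/1
…
k=2  a_k=5  p_k/q_k = 83/6
k=3  a_k=1  p_k/q_k = 97/7
fundamental: x₁=97, y₁=7  (since 9409 − 192·49 = 1)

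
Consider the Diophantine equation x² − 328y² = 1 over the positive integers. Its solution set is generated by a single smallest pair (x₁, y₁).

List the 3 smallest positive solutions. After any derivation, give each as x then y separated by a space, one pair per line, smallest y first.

√328 = [18; 9,36, …], period ℓ=2 (even) → k=1
i=0: a=18 ⇒ p=18, q=1
i=1: a=9 ⇒ p=163, q=9
fundamental: x₁=163, y₁=9  (since 26569 − 328·81 = 1)
n=2: (163,9)∘(163,9) = (163·163+328·9·9, 163·9+9·163) = (53137,2934)
n=3: (53137,2934)∘(163,9) = (163·53137+328·9·2934, 163·2934+9·53137) = (17322499,956475)

163 9
53137 2934
17322499 956475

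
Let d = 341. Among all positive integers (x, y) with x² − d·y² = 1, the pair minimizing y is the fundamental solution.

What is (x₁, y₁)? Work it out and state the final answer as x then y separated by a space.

10626551 575460

d=341: √d = [18; 2,6,1,8,2,…,6,2,36] (ℓ=14, even), read p_13/q_13
step 0: (18, 1)  from 18·(1,0) + (0,1)
…
step 2: (240, 13)  from 6·(37,2) + (18,1)
step 3: (277, 15)  from 1·(240,13) + (37,2)
step 4: (2456, 133)  from 8·(277,15) + (240,13)
…
step 6: (7645, 414)  from 1·(5189,281) + (2456,133)
…
step 9: (76727, 4155)  from 2·(28124,1523) + (20479,1109)
…
step 11: (718667, 38918)  from 1·(641940,34763) + (76727,4155)
step 12: (4953942, 268271)  from 6·(718667,38918) + (641940,34763)
step 13: (10626551, 575460)  from 2·(4953942,268271) + (718667,38918)
fundamental: x₁=10626551, y₁=575460  (since 112923586155601 − 341·331154211600 = 1)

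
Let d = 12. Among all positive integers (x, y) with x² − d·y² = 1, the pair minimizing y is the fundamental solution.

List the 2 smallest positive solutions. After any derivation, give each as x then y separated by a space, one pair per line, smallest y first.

7 2
97 28

√12 = [3; 2,6, …], period ℓ=2 (even) → k=1
step 0: (3, 1)  from 3·(1,0) + (0,1)
step 1: (7, 2)  from 2·(3,1) + (1,0)
(x₁, y₁) = (7, 2);  7² − 12·2² = 1 ✓
(x_2, y_2) = (7·7 + 12·2·2, 7·2 + 2·7) = (97, 28)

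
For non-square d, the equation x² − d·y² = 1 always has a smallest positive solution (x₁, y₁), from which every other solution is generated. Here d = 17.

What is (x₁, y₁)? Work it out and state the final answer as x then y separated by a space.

33 8

√17 = [4; 8, …], period ℓ=1 (odd) → k=1
i=0: a=4 ⇒ p=4, q=1
i=1: a=8 ⇒ p=33, q=8
→ (33, 8).  Check: 33²=1089, 17·8²=1088, difference 1.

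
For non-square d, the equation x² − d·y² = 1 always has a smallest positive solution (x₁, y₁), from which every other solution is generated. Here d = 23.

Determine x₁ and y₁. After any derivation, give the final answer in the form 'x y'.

√23 → a₀=4, period (1,3,1,8); ℓ=4 even so k=3
step 0: (4, 1)  from 4·(1,0) + (0,1)
…
step 2: (19, 4)  from 3·(5,1) + (4,1)
step 3: (24, 5)  from 1·(19,4) + (5,1)
(x₁, y₁) = (24, 5);  24² − 23·5² = 1 ✓

24 5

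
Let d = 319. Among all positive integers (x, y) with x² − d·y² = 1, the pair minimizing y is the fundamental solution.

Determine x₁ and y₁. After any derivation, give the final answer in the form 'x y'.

12901780 722361

[17; 1,6,5,1,4,…,6,1,34] for √319; ℓ=14 ⇒ convergent index 13
step 0: (17, 1)  from 17·(1,0) + (0,1)
step 1: (18, 1)  from 1·(17,1) + (1,0)
step 2: (125, 7)  from 6·(18,1) + (17,1)
step 3: (643, 36)  from 5·(125,7) + (18,1)
step 4: (768, 43)  from 1·(643,36) + (125,7)
step 5: (3715, 208)  from 4·(768,43) + (643,36)
…
step 8: (58797, 3292)  from 3·(15628,875) + (11913,667)
step 9: (250816, 14043)  from 4·(58797,3292) + (15628,875)
step 10: (309613, 17335)  from 1·(250816,14043) + (58797,3292)
step 11: (1798881, 100718)  from 5·(309613,17335) + (250816,14043)
step 12: (11102899, 621643)  from 6·(1798881,100718) + (309613,17335)
step 13: (12901780, 722361)  from 1·(11102899,621643) + (1798881,100718)
fundamental: x₁=12901780, y₁=722361  (since 166455927168400 − 319·521805414321 = 1)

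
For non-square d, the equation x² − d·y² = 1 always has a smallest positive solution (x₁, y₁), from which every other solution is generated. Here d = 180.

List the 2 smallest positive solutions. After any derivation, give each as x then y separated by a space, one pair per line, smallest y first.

√180 → a₀=13, period (2,2,2,26); ℓ=4 even so k=3
k=0  a_k=13  p_k/q_k = 13/1
k=1  a_k=2  p_k/q_k = 27/2
k=2  a_k=2  p_k/q_k = 67/5
k=3  a_k=2  p_k/q_k = 161/12
→ (161, 12).  Check: 161²=25921, 180·12²=25920, difference 1.
(x_2, y_2) = (161·161 + 180·12·12, 161·12 + 12·161) = (51841, 3864)

161 12
51841 3864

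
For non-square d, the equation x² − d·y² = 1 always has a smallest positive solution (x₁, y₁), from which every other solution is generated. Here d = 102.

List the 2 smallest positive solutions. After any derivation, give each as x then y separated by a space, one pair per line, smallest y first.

√102 → a₀=10, period (10,20); ℓ=2 even so k=1
k=0  a_k=10  p_k/q_k = 10/1
k=1  a_k=10  p_k/q_k = 101/10
(x₁, y₁) = (101, 10);  101² − 102·10² = 1 ✓
(101+10√102)^2 = 20401 + 2020√102

101 10
20401 2020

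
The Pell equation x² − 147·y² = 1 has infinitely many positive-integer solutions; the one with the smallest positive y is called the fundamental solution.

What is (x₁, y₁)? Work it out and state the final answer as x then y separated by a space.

√147 = [12; 8,24, …], period ℓ=2 (even) → k=1
k=0  a_k=12  p_k/q_k = 12/1
k=1  a_k=8  p_k/q_k = 97/8
→ (97, 8).  Check: 97²=9409, 147·8²=9408, difference 1.

97 8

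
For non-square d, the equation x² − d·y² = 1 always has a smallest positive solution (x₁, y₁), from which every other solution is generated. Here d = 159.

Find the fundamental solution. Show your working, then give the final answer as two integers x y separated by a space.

1324 105

√159 → a₀=12, period (1,1,1,1,3,1,1,1,1,24); ℓ=10 even so k=9
a_0=12:  p_0=12·1+0=12,  q_0=12·0+1=1
a_1=1:  p_1=1·12+1=13,  q_1=1·1+0=1
a_2=1:  p_2=1·13+12=25,  q_2=1·1+1=2
…
a_4=1:  p_4=1·38+25=63,  q_4=1·3+2=5
…
a_6=1:  p_6=1·227+63=290,  q_6=1·18+5=23
a_7=1:  p_7=1·290+227=517,  q_7=1·23+18=41
a_8=1:  p_8=1·517+290=807,  q_8=1·41+23=64
a_9=1:  p_9=1·807+517=1324,  q_9=1·64+41=105
→ (1324, 105).  Check: 1324²=1752976, 159·105²=1752975, difference 1.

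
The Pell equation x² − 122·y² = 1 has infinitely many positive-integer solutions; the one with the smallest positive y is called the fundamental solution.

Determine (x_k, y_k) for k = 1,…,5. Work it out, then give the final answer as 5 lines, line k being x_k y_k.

243 22
118097 10692
57394899 5196290
27893802817 2525386248
13556330774163 1227332520238

[11; 22] for √122; ℓ=1 ⇒ convergent index 1
a_0=11:  p_0=11·1+0=11,  q_0=11·0+1=1
a_1=22:  p_1=22·11+1=243,  q_1=22·1+0=22
→ (243, 22).  Check: 243²=59049, 122·22²=59048, difference 1.
k=2:  x_2 = 243·243+122·22·22 = 118097,  y_2 = 243·22+22·243 = 10692
k=3:  x_3 = 243·118097+122·22·10692 = 57394899,  y_3 = 243·10692+22·118097 = 5196290
k=4:  x_4 = 243·57394899+122·22·5196290 = 27893802817,  y_4 = 243·5196290+22·57394899 = 2525386248
k=5:  x_5 = 243·27893802817+122·22·2525386248 = 13556330774163,  y_5 = 243·2525386248+22·27893802817 = 1227332520238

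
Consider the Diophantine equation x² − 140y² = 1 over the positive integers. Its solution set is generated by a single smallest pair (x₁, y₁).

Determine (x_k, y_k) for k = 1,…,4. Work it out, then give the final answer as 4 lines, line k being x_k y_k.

√140 = [11; 1,4,1,22, …], period ℓ=4 (even) → k=3
step 0: (11, 1)  from 11·(1,0) + (0,1)
step 1: (12, 1)  from 1·(11,1) + (1,0)
step 2: (59, 5)  from 4·(12,1) + (11,1)
step 3: (71, 6)  from 1·(59,5) + (12,1)
fundamental: x₁=71, y₁=6  (since 5041 − 140·36 = 1)
(x_2, y_2) = (71·71 + 140·6·6, 71·6 + 6·71) = (10081, 852)
(x_3, y_3) = (71·10081 + 140·6·852, 71·852 + 6·10081) = (1431431, 120978)
(x_4, y_4) = (71·1431431 + 140·6·120978, 71·120978 + 6·1431431) = (203253121, 17178024)

71 6
10081 852
1431431 120978
203253121 17178024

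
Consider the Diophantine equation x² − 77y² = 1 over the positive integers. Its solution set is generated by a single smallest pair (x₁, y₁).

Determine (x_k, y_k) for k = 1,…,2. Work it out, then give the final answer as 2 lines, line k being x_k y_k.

√77 = [8; 1,3,2,3,1,16, …], period ℓ=6 (even) → k=5
i=0: a=8 ⇒ p=8, q=1
…
i=2: a=3 ⇒ p=35, q=4
…
i=4: a=3 ⇒ p=272, q=31
i=5: a=1 ⇒ p=351, q=40
(x₁, y₁) = (351, 40);  351² − 77·40² = 1 ✓
(x_2, y_2) = (351·351 + 77·40·40, 351·40 + 40·351) = (246401, 28080)

351 40
246401 28080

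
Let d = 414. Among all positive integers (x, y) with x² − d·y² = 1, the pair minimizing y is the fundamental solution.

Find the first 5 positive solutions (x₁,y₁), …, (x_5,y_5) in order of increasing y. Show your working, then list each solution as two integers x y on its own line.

24335 1196
1184384449 58209320
57643991108495 2833047603204
2805533046066067201 137884426789729360
136545293294391499564175 6710835049023080347996

√414 = [20; 2,1,7,2,7,1,2,40, …], period ℓ=8 (even) → k=7
i=0: a=20 ⇒ p=20, q=1
i=1: a=2 ⇒ p=41, q=2
…
i=3: a=7 ⇒ p=468, q=23
…
i=6: a=1 ⇒ p=8444, q=415
i=7: a=2 ⇒ p=24335, q=1196
fundamental: x₁=24335, y₁=1196  (since 592192225 − 414·1430416 = 1)
n=2: (24335,1196)∘(24335,1196) = (24335·24335+414·1196·1196, 24335·1196+1196·24335) = (1184384449,58209320)
n=3: (1184384449,58209320)∘(24335,1196) = (24335·1184384449+414·1196·58209320, 24335·58209320+1196·1184384449) = (57643991108495,2833047603204)
n=4: (57643991108495,2833047603204)∘(24335,1196) = (24335·57643991108495+414·1196·2833047603204, 24335·2833047603204+1196·57643991108495) = (2805533046066067201,137884426789729360)
n=5: (2805533046066067201,137884426789729360)∘(24335,1196) = (24335·2805533046066067201+414·1196·137884426789729360, 24335·137884426789729360+1196·2805533046066067201) = (136545293294391499564175,6710835049023080347996)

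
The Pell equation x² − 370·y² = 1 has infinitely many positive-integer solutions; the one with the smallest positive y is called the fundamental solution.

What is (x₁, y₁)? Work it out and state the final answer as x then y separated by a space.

213859 11118

√370 → a₀=19, period (4,4,38); ℓ=3 odd so k=5
i=0: a=19 ⇒ p=19, q=1
…
i=3: a=38 ⇒ p=12503, q=650
i=4: a=4 ⇒ p=50339, q=2617
i=5: a=4 ⇒ p=213859, q=11118
→ (213859, 11118).  Check: 213859²=45735671881, 370·11118²=45735671880, difference 1.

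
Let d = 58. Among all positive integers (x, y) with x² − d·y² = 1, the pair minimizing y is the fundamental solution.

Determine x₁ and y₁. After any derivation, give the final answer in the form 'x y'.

19603 2574

[7; 1,1,1,1,1,1,14] for √58; ℓ=7 ⇒ convergent index 13
k=0  a_k=7  p_k/q_k = 7/1
k=1  a_k=1  p_k/q_k = 8/1
…
k=5  a_k=1  p_k/q_k = 61/8
…
k=7  a_k=14  p_k/q_k = 1447/190
k=8  a_k=1  p_k/q_k = 1546/203
k=9  a_k=1  p_k/q_k = 2993/393
k=10  a_k=1  p_k/q_k = 4539/596
…
k=12  a_k=1  p_k/q_k = 12071/1585
k=13  a_k=1  p_k/q_k = 19603/2574
(x₁, y₁) = (19603, 2574);  19603² − 58·2574² = 1 ✓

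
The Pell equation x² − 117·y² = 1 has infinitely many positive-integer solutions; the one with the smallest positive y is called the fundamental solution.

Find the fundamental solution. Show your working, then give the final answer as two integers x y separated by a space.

√117 = [10; 1,4,2,4,1,20, …], period ℓ=6 (even) → k=5
k=0  a_k=10  p_k/q_k = 10/1
k=1  a_k=1  p_k/q_k = 11/1
k=2  a_k=4  p_k/q_k = 54/5
…
k=4  a_k=4  p_k/q_k = 530/49
k=5  a_k=1  p_k/q_k = 649/60
(x₁, y₁) = (649, 60);  649² − 117·60² = 1 ✓

649 60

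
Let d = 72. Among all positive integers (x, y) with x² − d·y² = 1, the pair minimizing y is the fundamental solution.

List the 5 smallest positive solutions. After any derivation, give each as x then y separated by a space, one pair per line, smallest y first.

17 2
577 68
19601 2310
665857 78472
22619537 2665738

√72 → a₀=8, period (2,16); ℓ=2 even so k=1
k=0  a_k=8  p_k/q_k = 8/1
k=1  a_k=2  p_k/q_k = 17/2
fundamental: x₁=17, y₁=2  (since 289 − 72·4 = 1)
(17+2√72)^2 = 577 + 68√72
(17+2√72)^3 = 19601 + 2310√72
(17+2√72)^4 = 665857 + 78472√72
(17+2√72)^5 = 22619537 + 2665738√72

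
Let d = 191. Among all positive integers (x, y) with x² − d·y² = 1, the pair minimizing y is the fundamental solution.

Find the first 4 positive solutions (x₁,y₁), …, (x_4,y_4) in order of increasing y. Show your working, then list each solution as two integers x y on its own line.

8994000 650783
161784071999999 11706284604000
2910171887135973018000 210572647456751349217
52348171905801720863712000001 3787780782452031563430792000

√191 → a₀=13, period (1,4,1,1,3,…,4,1,26); ℓ=16 even so k=15
k=0  a_k=13  p_k/q_k = 13/1
k=1  a_k=1  p_k/q_k = 14/1
k=2  a_k=4  p_k/q_k = 69/5
…
k=4  a_k=1  p_k/q_k = 152/11
k=5  a_k=3  p_k/q_k = 539/39
…
k=7  a_k=2  p_k/q_k = 2999/217
…
k=9  a_k=2  p_k/q_k = 83433/6037
…
k=11  a_k=3  p_k/q_k = 704682/50989
…
k=13  a_k=1  p_k/q_k = 1616447/116962
k=14  a_k=4  p_k/q_k = 7377553/533821
k=15  a_k=1  p_k/q_k = 8994000/650783
→ (8994000, 650783).  Check: 8994000²=80892036000000, 191·650783²=80892035999999, difference 1.
k=2:  x_2 = 8994000·8994000+191·650783·650783 = 161784071999999,  y_2 = 8994000·650783+650783·8994000 = 11706284604000
k=3:  x_3 = 8994000·161784071999999+191·650783·11706284604000 = 2910171887135973018000,  y_3 = 8994000·11706284604000+650783·161784071999999 = 210572647456751349217
k=4:  x_4 = 8994000·2910171887135973018000+191·650783·210572647456751349217 = 52348171905801720863712000001,  y_4 = 8994000·210572647456751349217+650783·2910171887135973018000 = 3787780782452031563430792000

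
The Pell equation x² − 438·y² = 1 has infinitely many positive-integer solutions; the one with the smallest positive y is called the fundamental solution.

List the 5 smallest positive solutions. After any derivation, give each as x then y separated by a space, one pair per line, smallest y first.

293 14
171697 8204
100614149 4807530
58959719617 2817204376
34550295081413 1650876956806

√438 → a₀=20, period (1,12,1,40); ℓ=4 even so k=3
k=0  a_k=20  p_k/q_k = 20/1
k=1  a_k=1  p_k/q_k = 21/1
k=2  a_k=12  p_k/q_k = 272/13
k=3  a_k=1  p_k/q_k = 293/14
→ (293, 14).  Check: 293²=85849, 438·14²=85848, difference 1.
n=2: (293,14)∘(293,14) = (293·293+438·14·14, 293·14+14·293) = (171697,8204)
n=3: (171697,8204)∘(293,14) = (293·171697+438·14·8204, 293·8204+14·171697) = (100614149,4807530)
n=4: (100614149,4807530)∘(293,14) = (293·100614149+438·14·4807530, 293·4807530+14·100614149) = (58959719617,2817204376)
n=5: (58959719617,2817204376)∘(293,14) = (293·58959719617+438·14·2817204376, 293·2817204376+14·58959719617) = (34550295081413,1650876956806)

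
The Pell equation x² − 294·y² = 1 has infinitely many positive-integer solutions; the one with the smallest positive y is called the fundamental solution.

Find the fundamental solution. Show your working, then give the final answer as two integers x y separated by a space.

4801 280

√294 → a₀=17, period (6,1,4,1,6,34); ℓ=6 even so k=5
step 0: (17, 1)  from 17·(1,0) + (0,1)
step 1: (103, 6)  from 6·(17,1) + (1,0)
step 2: (120, 7)  from 1·(103,6) + (17,1)
…
step 4: (703, 41)  from 1·(583,34) + (120,7)
step 5: (4801, 280)  from 6·(703,41) + (583,34)
fundamental: x₁=4801, y₁=280  (since 23049601 − 294·78400 = 1)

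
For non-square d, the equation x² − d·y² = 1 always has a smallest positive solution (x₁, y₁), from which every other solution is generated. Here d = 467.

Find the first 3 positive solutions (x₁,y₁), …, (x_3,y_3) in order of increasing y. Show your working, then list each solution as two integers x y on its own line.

1625626 75225
5285319783751 244575431700
17183906517558380626 795176361465413175

√467 = [21; 1,1,1,1,3,…,1,1,42, …], period ℓ=14 (even) → k=13
k=0  a_k=21  p_k/q_k = 21/1
k=1  a_k=1  p_k/q_k = 22/1
k=2  a_k=1  p_k/q_k = 43/2
…
k=7  a_k=21  p_k/q_k = 27164/1257
…
k=11  a_k=1  p_k/q_k = 633697/29324
k=12  a_k=1  p_k/q_k = 991929/45901
k=13  a_k=1  p_k/q_k = 1625626/75225
fundamental: x₁=1625626, y₁=75225  (since 2642659891876 − 467·5658800625 = 1)
(x_2, y_2) = (1625626·1625626 + 467·75225·75225, 1625626·75225 + 75225·1625626) = (5285319783751, 244575431700)
(x_3, y_3) = (1625626·5285319783751 + 467·75225·244575431700, 1625626·244575431700 + 75225·5285319783751) = (17183906517558380626, 795176361465413175)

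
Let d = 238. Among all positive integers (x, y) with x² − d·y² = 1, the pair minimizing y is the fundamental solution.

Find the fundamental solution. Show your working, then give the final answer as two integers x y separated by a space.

√238 = [15; 2,2,1,14,1,2,2,30, …], period ℓ=8 (even) → k=7
step 0: (15, 1)  from 15·(1,0) + (0,1)
step 1: (31, 2)  from 2·(15,1) + (1,0)
step 2: (77, 5)  from 2·(31,2) + (15,1)
…
step 4: (1589, 103)  from 14·(108,7) + (77,5)
step 5: (1697, 110)  from 1·(1589,103) + (108,7)
step 6: (4983, 323)  from 2·(1697,110) + (1589,103)
step 7: (11663, 756)  from 2·(4983,323) + (1697,110)
→ (11663, 756).  Check: 11663²=136025569, 238·756²=136025568, difference 1.

11663 756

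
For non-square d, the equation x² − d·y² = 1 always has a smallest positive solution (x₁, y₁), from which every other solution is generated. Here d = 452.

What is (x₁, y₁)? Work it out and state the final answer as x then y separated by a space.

1204353 56648

√452 = [21; 3,1,5,3,10,3,5,1,3,42, …], period ℓ=10 (even) → k=9
k=0  a_k=21  p_k/q_k = 21/1
k=1  a_k=3  p_k/q_k = 64/3
k=2  a_k=1  p_k/q_k = 85/4
k=3  a_k=5  p_k/q_k = 489/23
…
k=6  a_k=3  p_k/q_k = 49579/2332
…
k=8  a_k=1  p_k/q_k = 313483/14745
k=9  a_k=3  p_k/q_k = 1204353/56648
(x₁, y₁) = (1204353, 56648);  1204353² − 452·56648² = 1 ✓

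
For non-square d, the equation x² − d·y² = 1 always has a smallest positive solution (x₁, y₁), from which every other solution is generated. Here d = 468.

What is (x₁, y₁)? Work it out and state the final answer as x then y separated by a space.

d=468: √d = [21; 1,1,1,2,1,1,1,42] (ℓ=8, even), read p_7/q_7
step 0: (21, 1)  from 21·(1,0) + (0,1)
…
step 3: (65, 3)  from 1·(43,2) + (22,1)
step 4: (173, 8)  from 2·(65,3) + (43,2)
step 5: (238, 11)  from 1·(173,8) + (65,3)
step 6: (411, 19)  from 1·(238,11) + (173,8)
step 7: (649, 30)  from 1·(411,19) + (238,11)
fundamental: x₁=649, y₁=30  (since 421201 − 468·900 = 1)

649 30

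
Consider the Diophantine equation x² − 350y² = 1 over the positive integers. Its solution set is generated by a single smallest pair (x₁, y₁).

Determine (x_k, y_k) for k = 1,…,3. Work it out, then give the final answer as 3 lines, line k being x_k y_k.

449 24
403201 21552
362074049 19353672

√350 = [18; 1,2,2,2,1,36, …], period ℓ=6 (even) → k=5
i=0: a=18 ⇒ p=18, q=1
i=1: a=1 ⇒ p=19, q=1
…
i=3: a=2 ⇒ p=131, q=7
i=4: a=2 ⇒ p=318, q=17
i=5: a=1 ⇒ p=449, q=24
fundamental: x₁=449, y₁=24  (since 201601 − 350·576 = 1)
k=2:  x_2 = 449·449+350·24·24 = 403201,  y_2 = 449·24+24·449 = 21552
k=3:  x_3 = 449·403201+350·24·21552 = 362074049,  y_3 = 449·21552+24·403201 = 19353672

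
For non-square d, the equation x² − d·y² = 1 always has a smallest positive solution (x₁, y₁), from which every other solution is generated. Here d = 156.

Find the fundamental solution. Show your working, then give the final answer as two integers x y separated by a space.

[12; 2,24] for √156; ℓ=2 ⇒ convergent index 1
step 0: (12, 1)  from 12·(1,0) + (0,1)
step 1: (25, 2)  from 2·(12,1) + (1,0)
fundamental: x₁=25, y₁=2  (since 625 − 156·4 = 1)

25 2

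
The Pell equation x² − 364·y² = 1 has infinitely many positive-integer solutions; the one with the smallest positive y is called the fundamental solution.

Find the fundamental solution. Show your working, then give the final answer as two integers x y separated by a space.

d=364: √d = [19; 12,1,2,3,1,8,1,3,2,1,12,38] (ℓ=12, even), read p_11/q_11
a_0=19:  p_0=19·1+0=19,  q_0=19·0+1=1
a_1=12:  p_1=12·19+1=229,  q_1=12·1+0=12
a_2=1:  p_2=1·229+19=248,  q_2=1·12+1=13
…
a_4=3:  p_4=3·725+248=2423,  q_4=3·38+13=127
a_5=1:  p_5=1·2423+725=3148,  q_5=1·127+38=165
…
a_7=1:  p_7=1·27607+3148=30755,  q_7=1·1447+165=1612
…
a_9=2:  p_9=2·119872+30755=270499,  q_9=2·6283+1612=14178
a_10=1:  p_10=1·270499+119872=390371,  q_10=1·14178+6283=20461
a_11=12:  p_11=12·390371+270499=4954951,  q_11=12·20461+14178=259710
(x₁, y₁) = (4954951, 259710);  4954951² − 364·259710² = 1 ✓

4954951 259710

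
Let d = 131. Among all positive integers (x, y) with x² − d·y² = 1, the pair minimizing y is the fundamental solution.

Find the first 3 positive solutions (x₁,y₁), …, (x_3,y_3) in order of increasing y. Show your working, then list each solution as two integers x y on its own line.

[11; 2,4,11,4,2,22] for √131; ℓ=6 ⇒ convergent index 5
k=0  a_k=11  p_k/q_k = 11/1
…
k=2  a_k=4  p_k/q_k = 103/9
…
k=4  a_k=4  p_k/q_k = 4727/413
k=5  a_k=2  p_k/q_k = 10610/927
→ (10610, 927).  Check: 10610²=112572100, 131·927²=112572099, difference 1.
n=2: (10610,927)∘(10610,927) = (10610·10610+131·927·927, 10610·927+927·10610) = (225144199,19670940)
n=3: (225144199,19670940)∘(10610,927) = (10610·225144199+131·927·19670940, 10610·19670940+927·225144199) = (4777559892170,417417345873)

10610 927
225144199 19670940
4777559892170 417417345873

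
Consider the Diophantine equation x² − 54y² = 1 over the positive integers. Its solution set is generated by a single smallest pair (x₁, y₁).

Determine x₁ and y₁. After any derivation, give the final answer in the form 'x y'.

d=54: √d = [7; 2,1,6,1,2,14] (ℓ=6, even), read p_5/q_5
k=0  a_k=7  p_k/q_k = 7/1
k=1  a_k=2  p_k/q_k = 15/2
k=2  a_k=1  p_k/q_k = 22/3
k=3  a_k=6  p_k/q_k = 147/20
k=4  a_k=1  p_k/q_k = 169/23
k=5  a_k=2  p_k/q_k = 485/66
fundamental: x₁=485, y₁=66  (since 235225 − 54·4356 = 1)

485 66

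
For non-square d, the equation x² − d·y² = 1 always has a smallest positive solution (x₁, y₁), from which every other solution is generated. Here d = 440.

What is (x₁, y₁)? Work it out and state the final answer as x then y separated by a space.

[20; 1,40] for √440; ℓ=2 ⇒ convergent index 1
step 0: (20, 1)  from 20·(1,0) + (0,1)
step 1: (21, 1)  from 1·(20,1) + (1,0)
(x₁, y₁) = (21, 1);  21² − 440·1² = 1 ✓

21 1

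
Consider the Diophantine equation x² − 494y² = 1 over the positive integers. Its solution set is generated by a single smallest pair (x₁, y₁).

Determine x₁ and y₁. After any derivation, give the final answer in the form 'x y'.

√494 = [22; 4,2,2,1,2,1,2,2,4,44, …], period ℓ=10 (even) → k=9
a_0=22:  p_0=22·1+0=22,  q_0=22·0+1=1
a_1=4:  p_1=4·22+1=89,  q_1=4·1+0=4
…
a_4=1:  p_4=1·489+200=689,  q_4=1·22+9=31
a_5=2:  p_5=2·689+489=1867,  q_5=2·31+22=84
a_6=1:  p_6=1·1867+689=2556,  q_6=1·84+31=115
…
a_8=2:  p_8=2·6979+2556=16514,  q_8=2·314+115=743
a_9=4:  p_9=4·16514+6979=73035,  q_9=4·743+314=3286
(x₁, y₁) = (73035, 3286);  73035² − 494·3286² = 1 ✓

73035 3286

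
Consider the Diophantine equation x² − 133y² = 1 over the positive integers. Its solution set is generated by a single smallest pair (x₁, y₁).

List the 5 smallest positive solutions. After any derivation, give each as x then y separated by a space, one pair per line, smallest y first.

√133 = [11; 1,1,7,5,1,…,1,1,22, …], period ℓ=16 (even) → k=15
i=0: a=11 ⇒ p=11, q=1
i=1: a=1 ⇒ p=12, q=1
…
i=3: a=7 ⇒ p=173, q=15
…
i=5: a=1 ⇒ p=1061, q=92
…
i=8: a=2 ⇒ p=7969, q=691
…
i=10: a=1 ⇒ p=18948, q=1643
i=11: a=1 ⇒ p=29927, q=2595
i=12: a=5 ⇒ p=168583, q=14618
…
i=14: a=1 ⇒ p=1378591, q=119539
i=15: a=1 ⇒ p=2588599, q=224460
fundamental: x₁=2588599, y₁=224460  (since 6700844782801 − 133·50382291600 = 1)
k=2:  x_2 = 2588599·2588599+133·224460·224460 = 13401689565601,  y_2 = 2588599·224460+224460·2588599 = 1162073863080
k=3:  x_3 = 2588599·13401689565601+133·224460·1162073863080 = 69383200415647777399,  y_3 = 2588599·1162073863080+224460·13401689565601 = 6016286479789825380
k=4:  x_4 = 2588599·69383200415647777399+133·224460·6016286479789825380 = 359210566425477440164982401,  y_4 = 2588599·6016286479789825380+224460·69383200415647777399 = 31147506330593762303822160
k=5:  x_5 = 2588599·359210566425477440164982401+133·224460·31147506330593762303822160 = 1859704226076779569066850908714999,  y_5 = 2588599·31147506330593762303822160+224460·359210566425477440164982401 = 161256807479731348725343689282300

2588599 224460
13401689565601 1162073863080
69383200415647777399 6016286479789825380
359210566425477440164982401 31147506330593762303822160
1859704226076779569066850908714999 161256807479731348725343689282300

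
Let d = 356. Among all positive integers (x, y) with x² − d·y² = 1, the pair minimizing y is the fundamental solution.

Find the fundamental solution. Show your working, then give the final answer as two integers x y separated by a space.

500001 26500

[18; 1,6,1,1,2,…,6,1,36] for √356; ℓ=14 ⇒ convergent index 13
a_0=18:  p_0=18·1+0=18,  q_0=18·0+1=1
…
a_2=6:  p_2=6·19+18=132,  q_2=6·1+1=7
a_3=1:  p_3=1·132+19=151,  q_3=1·7+1=8
a_4=1:  p_4=1·151+132=283,  q_4=1·8+7=15
a_5=2:  p_5=2·283+151=717,  q_5=2·15+8=38
a_6=1:  p_6=1·717+283=1000,  q_6=1·38+15=53
…
a_9=2:  p_9=2·9717+8717=28151,  q_9=2·515+462=1492
a_10=1:  p_10=1·28151+9717=37868,  q_10=1·1492+515=2007
a_11=1:  p_11=1·37868+28151=66019,  q_11=1·2007+1492=3499
a_12=6:  p_12=6·66019+37868=433982,  q_12=6·3499+2007=23001
a_13=1:  p_13=1·433982+66019=500001,  q_13=1·23001+3499=26500
fundamental: x₁=500001, y₁=26500  (since 250001000001 − 356·702250000 = 1)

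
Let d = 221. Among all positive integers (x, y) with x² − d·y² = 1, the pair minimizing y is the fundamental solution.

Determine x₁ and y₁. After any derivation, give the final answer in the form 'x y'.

d=221: √d = [14; 1,6,2,6,1,28] (ℓ=6, even), read p_5/q_5
step 0: (14, 1)  from 14·(1,0) + (0,1)
step 1: (15, 1)  from 1·(14,1) + (1,0)
…
step 4: (1442, 97)  from 6·(223,15) + (104,7)
step 5: (1665, 112)  from 1·(1442,97) + (223,15)
(x₁, y₁) = (1665, 112);  1665² − 221·112² = 1 ✓

1665 112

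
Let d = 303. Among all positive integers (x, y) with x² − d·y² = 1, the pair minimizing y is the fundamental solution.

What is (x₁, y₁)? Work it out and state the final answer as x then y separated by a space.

√303 → a₀=17, period (2,2,5,2,2,34); ℓ=6 even so k=5
k=0  a_k=17  p_k/q_k = 17/1
…
k=2  a_k=2  p_k/q_k = 87/5
…
k=4  a_k=2  p_k/q_k = 1027/59
k=5  a_k=2  p_k/q_k = 2524/145
→ (2524, 145).  Check: 2524²=6370576, 303·145²=6370575, difference 1.

2524 145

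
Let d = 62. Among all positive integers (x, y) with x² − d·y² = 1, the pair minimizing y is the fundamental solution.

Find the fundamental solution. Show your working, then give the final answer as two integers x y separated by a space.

d=62: √d = [7; 1,6,1,14] (ℓ=4, even), read p_3/q_3
step 0: (7, 1)  from 7·(1,0) + (0,1)
…
step 2: (55, 7)  from 6·(8,1) + (7,1)
step 3: (63, 8)  from 1·(55,7) + (8,1)
fundamental: x₁=63, y₁=8  (since 3969 − 62·64 = 1)

63 8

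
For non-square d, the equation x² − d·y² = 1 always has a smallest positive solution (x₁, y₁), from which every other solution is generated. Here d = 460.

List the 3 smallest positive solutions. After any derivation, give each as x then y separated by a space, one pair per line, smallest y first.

d=460: √d = [21; 2,4,3,1,2,10,2,1,3,4,2,42] (ℓ=12, even), read p_11/q_11
k=0  a_k=21  p_k/q_k = 21/1
…
k=2  a_k=4  p_k/q_k = 193/9
k=3  a_k=3  p_k/q_k = 622/29
…
k=5  a_k=2  p_k/q_k = 2252/105
…
k=7  a_k=2  p_k/q_k = 48922/2281
k=8  a_k=1  p_k/q_k = 72257/3369
…
k=10  a_k=4  p_k/q_k = 1135029/52921
k=11  a_k=2  p_k/q_k = 2535751/118230
(x₁, y₁) = (2535751, 118230);  2535751² − 460·118230² = 1 ✓
k=2:  x_2 = 2535751·2535751+460·118230·118230 = 12860066268001,  y_2 = 2535751·118230+118230·2535751 = 599603681460
k=3:  x_3 = 2535751·12860066268001+460·118230·599603681460 = 65219851798297071751,  y_3 = 2535751·599603681460+118230·12860066268001 = 3040891269731634690

2535751 118230
12860066268001 599603681460
65219851798297071751 3040891269731634690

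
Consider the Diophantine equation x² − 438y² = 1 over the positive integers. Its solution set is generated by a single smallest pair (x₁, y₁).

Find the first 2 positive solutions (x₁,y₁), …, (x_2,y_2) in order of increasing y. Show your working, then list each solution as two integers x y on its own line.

293 14
171697 8204

√438 → a₀=20, period (1,12,1,40); ℓ=4 even so k=3
a_0=20:  p_0=20·1+0=20,  q_0=20·0+1=1
…
a_2=12:  p_2=12·21+20=272,  q_2=12·1+1=13
a_3=1:  p_3=1·272+21=293,  q_3=1·13+1=14
→ (293, 14).  Check: 293²=85849, 438·14²=85848, difference 1.
(293+14√438)^2 = 171697 + 8204√438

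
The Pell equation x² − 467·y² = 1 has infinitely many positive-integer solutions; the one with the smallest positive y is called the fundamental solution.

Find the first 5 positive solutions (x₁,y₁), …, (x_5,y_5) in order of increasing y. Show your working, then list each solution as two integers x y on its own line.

1625626 75225
5285319783751 244575431700
17183906517558380626 795176361465413175
55869210433019434807260001 2585318735566902940613400
181644882158758119549456134390626 8405522709648569143113732563625

d=467: √d = [21; 1,1,1,1,3,…,1,1,42] (ℓ=14, even), read p_13/q_13
k=0  a_k=21  p_k/q_k = 21/1
k=1  a_k=1  p_k/q_k = 22/1
…
k=4  a_k=1  p_k/q_k = 108/5
k=5  a_k=3  p_k/q_k = 389/18
k=6  a_k=3  p_k/q_k = 1275/59
k=7  a_k=21  p_k/q_k = 27164/1257
k=8  a_k=3  p_k/q_k = 82767/3830
k=9  a_k=3  p_k/q_k = 275465/12747
…
k=11  a_k=1  p_k/q_k = 633697/29324
k=12  a_k=1  p_k/q_k = 991929/45901
k=13  a_k=1  p_k/q_k = 1625626/75225
(x₁, y₁) = (1625626, 75225);  1625626² − 467·75225² = 1 ✓
(1625626+75225√467)^2 = 5285319783751 + 244575431700√467
(1625626+75225√467)^3 = 17183906517558380626 + 795176361465413175√467
(1625626+75225√467)^4 = 55869210433019434807260001 + 2585318735566902940613400√467
(1625626+75225√467)^5 = 181644882158758119549456134390626 + 8405522709648569143113732563625√467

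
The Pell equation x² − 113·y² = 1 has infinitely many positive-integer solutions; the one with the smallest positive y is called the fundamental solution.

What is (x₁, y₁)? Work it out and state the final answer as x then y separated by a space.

d=113: √d = [10; 1,1,1,2,2,1,1,1,20] (ℓ=9, odd), read p_17/q_17
k=0  a_k=10  p_k/q_k = 10/1
k=1  a_k=1  p_k/q_k = 11/1
k=2  a_k=1  p_k/q_k = 21/2
k=3  a_k=1  p_k/q_k = 32/3
k=4  a_k=2  p_k/q_k = 85/8
…
k=6  a_k=1  p_k/q_k = 287/27
k=7  a_k=1  p_k/q_k = 489/46
k=8  a_k=1  p_k/q_k = 776/73
k=9  a_k=20  p_k/q_k = 16009/1506
k=10  a_k=1  p_k/q_k = 16785/1579
k=11  a_k=1  p_k/q_k = 32794/3085
k=12  a_k=1  p_k/q_k = 49579/4664
k=13  a_k=2  p_k/q_k = 131952/12413
k=14  a_k=2  p_k/q_k = 313483/29490
…
k=16  a_k=1  p_k/q_k = 758918/71393
k=17  a_k=1  p_k/q_k = 1204353/113296
fundamental: x₁=1204353, y₁=113296  (since 1450466148609 − 113·12835983616 = 1)

1204353 113296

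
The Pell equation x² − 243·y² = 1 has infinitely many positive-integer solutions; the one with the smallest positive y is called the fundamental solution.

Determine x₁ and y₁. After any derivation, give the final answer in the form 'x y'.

√243 = [15; 1,1,2,3,15,3,2,1,1,30, …], period ℓ=10 (even) → k=9
a_0=15:  p_0=15·1+0=15,  q_0=15·0+1=1
a_1=1:  p_1=1·15+1=16,  q_1=1·1+0=1
…
a_3=2:  p_3=2·31+16=78,  q_3=2·2+1=5
a_4=3:  p_4=3·78+31=265,  q_4=3·5+2=17
…
a_8=1:  p_8=1·28901+12424=41325,  q_8=1·1854+797=2651
a_9=1:  p_9=1·41325+28901=70226,  q_9=1·2651+1854=4505
fundamental: x₁=70226, y₁=4505  (since 4931691076 − 243·20295025 = 1)

70226 4505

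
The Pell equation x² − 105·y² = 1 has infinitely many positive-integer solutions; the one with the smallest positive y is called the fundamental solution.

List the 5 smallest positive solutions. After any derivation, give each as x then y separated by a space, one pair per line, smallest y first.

41 4
3361 328
275561 26892
22592641 2204816
1852321001 180768020

√105 = [10; 4,20, …], period ℓ=2 (even) → k=1
step 0: (10, 1)  from 10·(1,0) + (0,1)
step 1: (41, 4)  from 4·(10,1) + (1,0)
fundamental: x₁=41, y₁=4  (since 1681 − 105·16 = 1)
n=2: (41,4)∘(41,4) = (41·41+105·4·4, 41·4+4·41) = (3361,328)
n=3: (3361,328)∘(41,4) = (41·3361+105·4·328, 41·328+4·3361) = (275561,26892)
n=4: (275561,26892)∘(41,4) = (41·275561+105·4·26892, 41·26892+4·275561) = (22592641,2204816)
n=5: (22592641,2204816)∘(41,4) = (41·22592641+105·4·2204816, 41·2204816+4·22592641) = (1852321001,180768020)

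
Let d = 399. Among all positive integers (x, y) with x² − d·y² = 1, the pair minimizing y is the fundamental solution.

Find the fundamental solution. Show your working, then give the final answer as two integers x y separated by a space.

20 1

√399 = [19; 1,38, …], period ℓ=2 (even) → k=1
i=0: a=19 ⇒ p=19, q=1
i=1: a=1 ⇒ p=20, q=1
fundamental: x₁=20, y₁=1  (since 400 − 399·1 = 1)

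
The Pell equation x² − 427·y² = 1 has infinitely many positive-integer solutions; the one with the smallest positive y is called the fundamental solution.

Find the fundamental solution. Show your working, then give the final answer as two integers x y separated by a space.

√427 → a₀=20, period (1,1,1,40); ℓ=4 even so k=3
i=0: a=20 ⇒ p=20, q=1
…
i=2: a=1 ⇒ p=41, q=2
i=3: a=1 ⇒ p=62, q=3
fundamental: x₁=62, y₁=3  (since 3844 − 427·9 = 1)

62 3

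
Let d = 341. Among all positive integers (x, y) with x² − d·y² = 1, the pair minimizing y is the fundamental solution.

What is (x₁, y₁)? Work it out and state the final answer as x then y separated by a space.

10626551 575460

√341 = [18; 2,6,1,8,2,…,6,2,36, …], period ℓ=14 (even) → k=13
i=0: a=18 ⇒ p=18, q=1
…
i=3: a=1 ⇒ p=277, q=15
…
i=7: a=2 ⇒ p=20479, q=1109
i=8: a=1 ⇒ p=28124, q=1523
…
i=10: a=8 ⇒ p=641940, q=34763
i=11: a=1 ⇒ p=718667, q=38918
i=12: a=6 ⇒ p=4953942, q=268271
i=13: a=2 ⇒ p=10626551, q=575460
fundamental: x₁=10626551, y₁=575460  (since 112923586155601 − 341·331154211600 = 1)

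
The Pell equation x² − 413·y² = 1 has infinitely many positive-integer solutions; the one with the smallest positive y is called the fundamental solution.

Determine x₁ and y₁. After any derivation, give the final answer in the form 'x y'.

d=413: √d = [20; 3,9,1,4,1,9,3,40] (ℓ=8, even), read p_7/q_7
i=0: a=20 ⇒ p=20, q=1
…
i=2: a=9 ⇒ p=569, q=28
i=3: a=1 ⇒ p=630, q=31
…
i=6: a=9 ⇒ p=36560, q=1799
i=7: a=3 ⇒ p=113399, q=5580
fundamental: x₁=113399, y₁=5580  (since 12859333201 − 413·31136400 = 1)

113399 5580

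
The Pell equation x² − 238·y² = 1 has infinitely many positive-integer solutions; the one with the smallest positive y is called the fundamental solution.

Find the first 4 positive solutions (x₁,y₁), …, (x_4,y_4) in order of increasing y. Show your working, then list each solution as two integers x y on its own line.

[15; 2,2,1,14,1,2,2,30] for √238; ℓ=8 ⇒ convergent index 7
k=0  a_k=15  p_k/q_k = 15/1
k=1  a_k=2  p_k/q_k = 31/2
k=2  a_k=2  p_k/q_k = 77/5
k=3  a_k=1  p_k/q_k = 108/7
k=4  a_k=14  p_k/q_k = 1589/103
k=5  a_k=1  p_k/q_k = 1697/110
k=6  a_k=2  p_k/q_k = 4983/323
k=7  a_k=2  p_k/q_k = 11663/756
(x₁, y₁) = (11663, 756);  11663² − 238·756² = 1 ✓
k=2:  x_2 = 11663·11663+238·756·756 = 272051137,  y_2 = 11663·756+756·11663 = 17634456
k=3:  x_3 = 11663·272051137+238·756·17634456 = 6345864809999,  y_3 = 11663·17634456+756·272051137 = 411341319900
k=4:  x_4 = 11663·6345864809999+238·756·411341319900 = 148023642285985537,  y_4 = 11663·411341319900+756·6345864809999 = 9594947610352944

11663 756
272051137 17634456
6345864809999 411341319900
148023642285985537 9594947610352944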